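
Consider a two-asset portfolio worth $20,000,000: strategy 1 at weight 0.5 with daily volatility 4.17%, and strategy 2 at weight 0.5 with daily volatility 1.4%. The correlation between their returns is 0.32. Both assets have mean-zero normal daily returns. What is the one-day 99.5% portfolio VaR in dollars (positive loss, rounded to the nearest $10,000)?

σ_p² = 0.5²·4.17² + 0.5²·1.4² + 2·0.32·0.5·0.5·4.17·1.4 = 5.7713 (%²).
σ_p = √5.7713 = 2.402%.
At 99.5%, z = 2.576.
VaR = 2.576 × 2.402% = 6.188%; on $20,000,000 that is $1,237,600.

$1,240,000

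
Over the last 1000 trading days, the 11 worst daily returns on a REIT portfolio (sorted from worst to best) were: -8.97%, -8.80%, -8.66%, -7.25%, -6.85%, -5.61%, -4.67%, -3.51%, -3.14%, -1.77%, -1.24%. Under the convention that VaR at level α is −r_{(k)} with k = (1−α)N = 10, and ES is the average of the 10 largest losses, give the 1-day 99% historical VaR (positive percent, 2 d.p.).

1.77%

k = 10; the 10th lowest return is -1.77%, so VaR = 1.77%.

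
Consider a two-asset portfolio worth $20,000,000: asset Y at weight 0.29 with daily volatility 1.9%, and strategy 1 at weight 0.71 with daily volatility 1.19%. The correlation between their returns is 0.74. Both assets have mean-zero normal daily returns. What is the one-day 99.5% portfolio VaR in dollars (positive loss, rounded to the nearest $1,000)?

σ_p² = 0.29²·1.9² + 0.71²·1.19² + 2·0.74·0.29·0.71·1.9·1.19 = 1.7065 (%²).
σ_p = √1.7065 = 1.306%.
At 99.5%, z = 2.576.
VaR = 2.576 × 1.306% = 3.364%; on $20,000,000 that is $672,800.

$673,000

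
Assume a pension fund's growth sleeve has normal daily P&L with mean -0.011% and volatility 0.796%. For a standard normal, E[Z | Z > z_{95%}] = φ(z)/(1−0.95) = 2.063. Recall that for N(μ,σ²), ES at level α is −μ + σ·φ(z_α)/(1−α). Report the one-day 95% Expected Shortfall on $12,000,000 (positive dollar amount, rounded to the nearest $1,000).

ES = −(-0.011%) + 0.796% × 2.063 = 1.653%.
On $12,000,000: 0.01653 × $12,000,000 = $198,360.

$198,000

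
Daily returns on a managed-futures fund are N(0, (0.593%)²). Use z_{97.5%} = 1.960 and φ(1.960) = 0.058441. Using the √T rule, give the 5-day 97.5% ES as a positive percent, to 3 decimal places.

σ_{5d} = 0.593% × √5 = 1.326%.
ES multiplier = φ(z)/(1−α) = 0.058441/0.025 = 2.338.
ES = 1.326% × 2.338 = 3.100%.

3.100%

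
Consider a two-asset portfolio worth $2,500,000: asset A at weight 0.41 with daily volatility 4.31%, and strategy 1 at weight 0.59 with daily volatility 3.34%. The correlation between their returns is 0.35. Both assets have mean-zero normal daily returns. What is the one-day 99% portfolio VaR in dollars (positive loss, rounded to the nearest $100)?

σ_p² = 0.41²·4.31² + 0.59²·3.34² + 2·0.35·0.41·0.59·4.31·3.34 = 9.4435 (%²).
σ_p = √9.4435 = 3.073%.
At 99%, z = 2.326.
VaR = 2.326 × 3.073% = 7.148%; on $2,500,000 that is $178,700.

$178,700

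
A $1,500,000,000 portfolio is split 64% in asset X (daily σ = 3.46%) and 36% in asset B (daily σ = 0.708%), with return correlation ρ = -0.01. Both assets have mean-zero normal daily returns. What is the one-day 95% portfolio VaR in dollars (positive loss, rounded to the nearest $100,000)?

σ_p² = 0.64²·3.46² + 0.36²·0.708² + 2·-0.01·0.64·0.36·3.46·0.708 = 4.9572 (%²).
σ_p = √4.9572 = 2.226%.
At 95%, z = 1.645.
VaR = 1.645 × 2.226% = 3.662%; on $1,500,000,000 that is $54,930,000.

$54,900,000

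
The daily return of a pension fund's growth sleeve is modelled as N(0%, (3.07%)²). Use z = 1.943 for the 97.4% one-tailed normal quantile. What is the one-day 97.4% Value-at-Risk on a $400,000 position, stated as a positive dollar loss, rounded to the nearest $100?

$23,900

VaR = z·σ = 1.943 × 3.07% = 5.965%.
On $400,000: 0.05965 × $400,000 = $23,860.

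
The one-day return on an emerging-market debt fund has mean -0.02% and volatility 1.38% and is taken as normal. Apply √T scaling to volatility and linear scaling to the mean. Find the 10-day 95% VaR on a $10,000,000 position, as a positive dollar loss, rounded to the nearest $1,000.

$738,000

At 95%, z = 1.645.
σ_{10d} = 1.38% × √10 = 4.364%; μ_{10d} = 10 × -0.02% = -0.200%.
VaR = −(-0.200%) + 1.645 × 4.364% = 7.379%.
On $10,000,000: 0.07379 × $10,000,000 = $737,900.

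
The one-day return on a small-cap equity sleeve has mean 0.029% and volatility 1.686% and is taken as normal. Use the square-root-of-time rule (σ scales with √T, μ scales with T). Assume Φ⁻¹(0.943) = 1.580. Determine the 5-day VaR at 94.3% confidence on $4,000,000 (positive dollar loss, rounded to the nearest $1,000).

σ_{5d} = 1.686% × √5 = 3.770%; μ_{5d} = 5 × 0.029% = 0.145%.
VaR = −(0.145%) + 1.580 × 3.770% = 5.812%.
On $4,000,000: 0.05812 × $4,000,000 = $232,480.

$232,000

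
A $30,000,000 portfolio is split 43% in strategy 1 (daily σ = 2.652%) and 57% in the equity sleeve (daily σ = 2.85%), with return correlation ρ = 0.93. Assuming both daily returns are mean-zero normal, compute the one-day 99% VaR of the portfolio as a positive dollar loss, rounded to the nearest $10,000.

σ_p² = 0.43²·2.652² + 0.57²·2.85² + 2·0.93·0.43·0.57·2.652·2.85 = 7.3851 (%²).
σ_p = √7.3851 = 2.718%.
At 99%, z = 2.326.
VaR = 2.326 × 2.718% = 6.322%; on $30,000,000 that is $1,896,600.

$1,900,000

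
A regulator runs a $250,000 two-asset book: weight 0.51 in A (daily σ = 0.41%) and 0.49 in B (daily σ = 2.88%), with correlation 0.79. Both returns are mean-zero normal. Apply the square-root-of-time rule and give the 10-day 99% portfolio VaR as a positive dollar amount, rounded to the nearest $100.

σ_p = √(0.51²·0.41² + 0.49²·2.88² + 2·0.79·0.51·0.49·0.41·2.88) = 1.582%.
σ_{10d} = 1.582% × √10 = 5.003%.
z(99%) = 2.326.
VaR = 2.326 × 5.003% = 11.637%; on $250,000 that is $29,092.

$29,100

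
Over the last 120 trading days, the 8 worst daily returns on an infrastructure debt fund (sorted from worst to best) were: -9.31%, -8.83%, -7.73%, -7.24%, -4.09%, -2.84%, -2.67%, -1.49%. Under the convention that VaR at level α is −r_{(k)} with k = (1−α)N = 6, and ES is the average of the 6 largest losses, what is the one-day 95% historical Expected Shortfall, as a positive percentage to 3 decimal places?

6.673%

The 6 worst returns sum to -40.04%.
ES = −(-40.04%) / 6 = 6.6733…% ≈ 6.673%.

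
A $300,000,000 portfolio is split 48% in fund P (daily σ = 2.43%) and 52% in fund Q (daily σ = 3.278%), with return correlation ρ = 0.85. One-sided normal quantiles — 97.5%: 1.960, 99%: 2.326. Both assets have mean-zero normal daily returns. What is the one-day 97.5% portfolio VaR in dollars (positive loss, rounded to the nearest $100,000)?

σ_p² = 0.48²·2.43² + 0.52²·3.278² + 2·0.85·0.48·0.52·2.43·3.278 = 7.6460 (%²).
σ_p = √7.6460 = 2.765%.
VaR = 1.960 × 2.765% = 5.419%; on $300,000,000 that is $16,257,000.

$16,300,000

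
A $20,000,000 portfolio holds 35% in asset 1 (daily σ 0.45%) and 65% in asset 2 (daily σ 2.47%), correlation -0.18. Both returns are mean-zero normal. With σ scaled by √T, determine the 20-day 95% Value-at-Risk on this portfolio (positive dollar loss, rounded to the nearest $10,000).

$2,330,000

σ_p = √(0.35²·0.45² + 0.65²·2.47² + 2·-0.18·0.35·0.65·0.45·2.47) = 1.585%.
σ_{20d} = 1.585% × √20 = 7.088%.
z(95%) = 1.645.
VaR = 1.645 × 7.088% = 11.660%; on $20,000,000 that is $2,332,000.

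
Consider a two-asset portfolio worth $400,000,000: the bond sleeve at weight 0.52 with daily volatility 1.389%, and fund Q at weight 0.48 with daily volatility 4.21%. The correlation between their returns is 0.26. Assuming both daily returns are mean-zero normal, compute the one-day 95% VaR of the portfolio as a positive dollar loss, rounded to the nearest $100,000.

σ_p² = 0.52²·1.389² + 0.48²·4.21² + 2·0.26·0.52·0.48·1.389·4.21 = 5.3643 (%²).
σ_p = √5.3643 = 2.316%.
At 95%, z = 1.645.
VaR = 1.645 × 2.316% = 3.810%; on $400,000,000 that is $15,240,000.

$15,200,000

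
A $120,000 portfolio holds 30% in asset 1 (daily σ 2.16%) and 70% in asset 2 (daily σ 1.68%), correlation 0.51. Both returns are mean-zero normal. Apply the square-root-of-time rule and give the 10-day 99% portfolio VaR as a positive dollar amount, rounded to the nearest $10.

σ_p = √(0.3²·2.16² + 0.7²·1.68² + 2·0.51·0.3·0.7·2.16·1.68) = 1.606%.
σ_{10d} = 1.606% × √10 = 5.079%.
z(99%) = 2.326.
VaR = 2.326 × 5.079% = 11.814%; on $120,000 that is $14,177.

$14,180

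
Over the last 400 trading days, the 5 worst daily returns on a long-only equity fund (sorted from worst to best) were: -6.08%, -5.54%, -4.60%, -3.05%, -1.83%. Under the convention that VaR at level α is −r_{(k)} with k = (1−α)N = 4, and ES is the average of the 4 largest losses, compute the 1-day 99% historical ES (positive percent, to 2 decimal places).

The 4 worst returns sum to -19.27%.
ES = −(-19.27%) / 4 = 4.8175% ≈ 4.82%.

4.82%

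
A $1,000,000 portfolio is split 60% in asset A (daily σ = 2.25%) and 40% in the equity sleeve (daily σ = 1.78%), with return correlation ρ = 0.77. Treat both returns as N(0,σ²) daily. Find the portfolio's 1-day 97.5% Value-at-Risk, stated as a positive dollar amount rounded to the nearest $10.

$38,260

σ_p² = 0.6²·2.25² + 0.4²·1.78² + 2·0.77·0.6·0.4·2.25·1.78 = 3.8097 (%²).
σ_p = √3.8097 = 1.952%.
At 97.5%, z = 1.960.
VaR = 1.960 × 1.952% = 3.826%; on $1,000,000 that is $38,260.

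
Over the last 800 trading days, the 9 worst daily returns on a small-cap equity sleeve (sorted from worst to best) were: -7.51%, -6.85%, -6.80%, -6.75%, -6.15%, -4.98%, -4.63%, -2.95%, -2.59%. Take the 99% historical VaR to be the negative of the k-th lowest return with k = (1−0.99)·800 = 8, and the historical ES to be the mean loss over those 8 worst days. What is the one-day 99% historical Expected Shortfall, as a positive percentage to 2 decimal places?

5.83%

The 8 worst returns sum to -46.62%.
ES = −(-46.62%) / 8 = 5.8275% ≈ 5.83%.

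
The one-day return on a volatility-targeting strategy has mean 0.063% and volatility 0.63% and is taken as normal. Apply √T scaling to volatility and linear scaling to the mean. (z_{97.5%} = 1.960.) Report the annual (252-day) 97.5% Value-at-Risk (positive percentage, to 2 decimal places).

3.73%

σ_{252d} = 0.63% × √252 = 10.001%; μ_{252d} = 252 × 0.063% = 15.876%.
VaR = −(15.876%) + 1.960 × 10.001% = 3.726%.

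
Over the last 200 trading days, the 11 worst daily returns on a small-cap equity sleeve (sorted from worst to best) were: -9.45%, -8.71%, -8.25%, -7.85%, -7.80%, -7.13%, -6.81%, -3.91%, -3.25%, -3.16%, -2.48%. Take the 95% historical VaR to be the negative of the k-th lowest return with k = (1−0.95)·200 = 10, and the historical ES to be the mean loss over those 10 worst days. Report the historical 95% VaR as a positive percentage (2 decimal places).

3.16%

k = 10; the 10th lowest return is -3.16%, so VaR = 3.16%.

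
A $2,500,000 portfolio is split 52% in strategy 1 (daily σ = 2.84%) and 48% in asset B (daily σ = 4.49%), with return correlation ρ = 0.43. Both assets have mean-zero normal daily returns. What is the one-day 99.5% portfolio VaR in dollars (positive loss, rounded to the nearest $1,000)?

σ_p² = 0.52²·2.84² + 0.48²·4.49² + 2·0.43·0.52·0.48·2.84·4.49 = 9.5630 (%²).
σ_p = √9.5630 = 3.092%.
At 99.5%, z = 2.576.
VaR = 2.576 × 3.092% = 7.965%; on $2,500,000 that is $199,125.

$199,000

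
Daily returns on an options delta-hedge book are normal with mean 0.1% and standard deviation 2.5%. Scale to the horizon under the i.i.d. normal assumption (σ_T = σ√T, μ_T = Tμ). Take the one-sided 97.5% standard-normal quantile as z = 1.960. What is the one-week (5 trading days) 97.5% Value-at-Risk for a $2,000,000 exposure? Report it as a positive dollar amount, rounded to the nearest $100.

$209,100

σ_{5d} = 2.5% × √5 = 5.590%; μ_{5d} = 5 × 0.1% = 0.500%.
VaR = −(0.500%) + 1.960 × 5.590% = 10.456%.
On $2,000,000: 0.10456 × $2,000,000 = $209,120.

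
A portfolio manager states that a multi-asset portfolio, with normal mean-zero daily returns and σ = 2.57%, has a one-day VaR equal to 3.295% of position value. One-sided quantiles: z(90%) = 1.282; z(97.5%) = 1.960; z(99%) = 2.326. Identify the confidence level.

90%

Implied z = VaR/σ = 3.295 / 2.57 = 1.282.
This matches z(90%) = 1.282.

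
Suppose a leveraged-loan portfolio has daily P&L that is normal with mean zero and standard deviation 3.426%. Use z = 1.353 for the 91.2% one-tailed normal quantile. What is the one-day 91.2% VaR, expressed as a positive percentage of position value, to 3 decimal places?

VaR = z·σ = 1.353 × 3.426% = 4.635%.

4.635%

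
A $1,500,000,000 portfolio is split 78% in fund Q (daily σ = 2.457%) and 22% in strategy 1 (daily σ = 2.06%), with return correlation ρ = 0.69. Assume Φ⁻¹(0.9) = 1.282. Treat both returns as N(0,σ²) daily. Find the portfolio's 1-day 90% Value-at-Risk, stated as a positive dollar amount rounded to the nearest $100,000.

$43,300,000

σ_p² = 0.78²·2.457² + 0.22²·2.06² + 2·0.69·0.78·0.22·2.457·2.06 = 5.0768 (%²).
σ_p = √5.0768 = 2.253%.
VaR = 1.282 × 2.253% = 2.888%; on $1,500,000,000 that is $43,320,000.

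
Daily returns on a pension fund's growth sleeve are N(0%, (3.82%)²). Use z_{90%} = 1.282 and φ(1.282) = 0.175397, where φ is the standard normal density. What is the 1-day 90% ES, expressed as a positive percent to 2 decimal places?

6.70%

Tail multiplier: φ(z)/(1−α) = 0.175397 / 0.1 = 1.754.
ES = 3.82% × 1.754 = 6.700%.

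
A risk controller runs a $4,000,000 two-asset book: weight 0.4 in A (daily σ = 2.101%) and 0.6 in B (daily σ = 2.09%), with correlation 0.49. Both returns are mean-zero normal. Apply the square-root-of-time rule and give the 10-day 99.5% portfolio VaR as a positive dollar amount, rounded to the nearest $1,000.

$593,000

σ_p = √(0.4²·2.101² + 0.6²·2.09² + 2·0.49·0.4·0.6·2.101·2.09) = 1.820%.
σ_{10d} = 1.820% × √10 = 5.755%.
z(99.5%) = 2.576.
VaR = 2.576 × 5.755% = 14.825%; on $4,000,000 that is $593,000.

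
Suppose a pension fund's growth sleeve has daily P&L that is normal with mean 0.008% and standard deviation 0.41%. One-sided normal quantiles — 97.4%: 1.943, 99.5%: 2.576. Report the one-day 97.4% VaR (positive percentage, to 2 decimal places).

0.79%

VaR = −μ + z·σ = −(0.008%) + 1.943 × 0.41% = 0.789%.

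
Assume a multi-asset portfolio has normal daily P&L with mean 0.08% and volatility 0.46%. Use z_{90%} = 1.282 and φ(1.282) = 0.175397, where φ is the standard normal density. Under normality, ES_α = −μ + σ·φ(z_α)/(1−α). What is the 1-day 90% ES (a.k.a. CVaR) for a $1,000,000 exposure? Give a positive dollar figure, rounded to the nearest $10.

Tail multiplier: φ(z)/(1−α) = 0.175397 / 0.1 = 1.754.
ES = −(0.08%) + 0.46% × 1.754 = 0.727%.
On $1,000,000: 0.00727 × $1,000,000 = $7,270.

$7,270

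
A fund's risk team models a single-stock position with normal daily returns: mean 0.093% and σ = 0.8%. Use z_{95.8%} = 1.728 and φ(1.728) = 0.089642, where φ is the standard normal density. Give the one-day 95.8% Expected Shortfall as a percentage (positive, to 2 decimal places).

Tail multiplier: φ(z)/(1−α) = 0.089642 / 0.042 = 2.134.
ES = −(0.093%) + 0.8% × 2.134 = 1.614%.

1.61%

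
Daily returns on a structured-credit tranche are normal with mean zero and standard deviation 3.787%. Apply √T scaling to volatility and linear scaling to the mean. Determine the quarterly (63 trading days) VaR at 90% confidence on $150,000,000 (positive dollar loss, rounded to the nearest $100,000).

At 90%, z = 1.282.
σ_{63d} = 3.787% × √63 = 30.058%.
VaR = 1.282 × 30.058% = 38.534%.
On $150,000,000: 0.38534 × $150,000,000 = $57,801,000.

$57,800,000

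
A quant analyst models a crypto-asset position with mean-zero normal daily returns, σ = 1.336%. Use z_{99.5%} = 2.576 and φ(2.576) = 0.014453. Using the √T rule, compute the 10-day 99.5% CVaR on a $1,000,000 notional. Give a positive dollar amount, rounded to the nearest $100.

σ_{10d} = 1.336% × √10 = 4.225%.
ES multiplier = φ(z)/(1−α) = 0.014453/0.005 = 2.891.
ES = 4.225% × 2.891 = 12.214%; on $1,000,000: $122,140.

$122,100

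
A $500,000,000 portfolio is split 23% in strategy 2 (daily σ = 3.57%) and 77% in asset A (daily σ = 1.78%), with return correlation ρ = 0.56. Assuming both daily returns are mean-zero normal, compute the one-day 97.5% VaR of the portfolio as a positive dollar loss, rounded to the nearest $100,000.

σ_p² = 0.23²·3.57² + 0.77²·1.78² + 2·0.56·0.23·0.77·3.57·1.78 = 3.8132 (%²).
σ_p = √3.8132 = 1.953%.
At 97.5%, z = 1.960.
VaR = 1.960 × 1.953% = 3.828%; on $500,000,000 that is $19,140,000.

$19,100,000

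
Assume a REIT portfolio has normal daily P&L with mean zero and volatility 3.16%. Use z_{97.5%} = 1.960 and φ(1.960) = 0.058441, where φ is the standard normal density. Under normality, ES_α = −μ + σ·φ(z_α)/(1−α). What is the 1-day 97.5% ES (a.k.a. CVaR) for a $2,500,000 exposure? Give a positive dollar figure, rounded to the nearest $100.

Tail multiplier: φ(z)/(1−α) = 0.058441 / 0.025 = 2.338.
ES = 3.16% × 2.338 = 7.388%.
On $2,500,000: 0.07388 × $2,500,000 = $184,700.

$184,700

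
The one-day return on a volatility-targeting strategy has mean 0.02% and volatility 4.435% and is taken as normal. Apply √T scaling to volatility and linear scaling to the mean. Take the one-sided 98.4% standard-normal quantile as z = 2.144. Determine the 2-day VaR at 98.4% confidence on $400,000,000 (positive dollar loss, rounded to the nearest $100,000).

$53,600,000

σ_{2d} = 4.435% × √2 = 6.272%; μ_{2d} = 2 × 0.02% = 0.040%.
VaR = −(0.040%) + 2.144 × 6.272% = 13.407%.
On $400,000,000: 0.13407 × $400,000,000 = $53,628,000.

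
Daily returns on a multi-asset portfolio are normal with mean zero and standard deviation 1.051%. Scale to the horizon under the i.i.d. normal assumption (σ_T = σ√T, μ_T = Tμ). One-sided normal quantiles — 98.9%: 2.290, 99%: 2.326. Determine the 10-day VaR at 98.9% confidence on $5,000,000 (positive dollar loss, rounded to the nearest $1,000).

σ_{10d} = 1.051% × √10 = 3.324%.
VaR = 2.290 × 3.324% = 7.612%.
On $5,000,000: 0.07612 × $5,000,000 = $380,600.

$381,000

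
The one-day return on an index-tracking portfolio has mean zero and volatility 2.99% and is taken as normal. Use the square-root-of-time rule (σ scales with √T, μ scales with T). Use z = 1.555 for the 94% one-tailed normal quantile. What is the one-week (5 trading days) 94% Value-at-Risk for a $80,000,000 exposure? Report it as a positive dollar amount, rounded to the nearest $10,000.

σ_{5d} = 2.99% × √5 = 6.686%.
VaR = 1.555 × 6.686% = 10.397%.
On $80,000,000: 0.10397 × $80,000,000 = $8,317,600.

$8,320,000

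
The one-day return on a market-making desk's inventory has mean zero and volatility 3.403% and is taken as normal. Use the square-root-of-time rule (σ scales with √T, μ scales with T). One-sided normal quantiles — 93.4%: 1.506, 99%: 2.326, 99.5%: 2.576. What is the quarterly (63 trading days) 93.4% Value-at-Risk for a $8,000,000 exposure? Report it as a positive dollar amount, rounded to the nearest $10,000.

σ_{63d} = 3.403% × √63 = 27.010%.
VaR = 1.506 × 27.010% = 40.677%.
On $8,000,000: 0.40677 × $8,000,000 = $3,254,160.

$3,250,000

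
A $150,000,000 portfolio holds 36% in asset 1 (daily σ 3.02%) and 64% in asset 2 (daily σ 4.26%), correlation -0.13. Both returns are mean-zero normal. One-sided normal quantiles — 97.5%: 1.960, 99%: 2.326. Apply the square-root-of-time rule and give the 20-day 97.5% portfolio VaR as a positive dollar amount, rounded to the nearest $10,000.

σ_p = √(0.36²·3.02² + 0.64²·4.26² + 2·-0.13·0.36·0.64·3.02·4.26) = 2.801%.
σ_{20d} = 2.801% × √20 = 12.526%.
VaR = 1.960 × 12.526% = 24.551%; on $150,000,000 that is $36,826,500.

$36,830,000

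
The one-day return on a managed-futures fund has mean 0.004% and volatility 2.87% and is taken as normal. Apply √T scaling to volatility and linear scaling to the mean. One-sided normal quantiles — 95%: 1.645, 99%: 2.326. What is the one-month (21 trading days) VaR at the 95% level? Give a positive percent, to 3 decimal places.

σ_{21d} = 2.87% × √21 = 13.152%; μ_{21d} = 21 × 0.004% = 0.084%.
VaR = −(0.084%) + 1.645 × 13.152% = 21.551%.

21.551%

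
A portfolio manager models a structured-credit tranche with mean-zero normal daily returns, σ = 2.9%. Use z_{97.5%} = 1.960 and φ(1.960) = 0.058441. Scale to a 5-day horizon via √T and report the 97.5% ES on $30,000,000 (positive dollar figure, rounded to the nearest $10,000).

σ_{5d} = 2.9% × √5 = 6.485%.
ES multiplier = φ(z)/(1−α) = 0.058441/0.025 = 2.338.
ES = 6.485% × 2.338 = 15.162%; on $30,000,000: $4,548,600.

$4,550,000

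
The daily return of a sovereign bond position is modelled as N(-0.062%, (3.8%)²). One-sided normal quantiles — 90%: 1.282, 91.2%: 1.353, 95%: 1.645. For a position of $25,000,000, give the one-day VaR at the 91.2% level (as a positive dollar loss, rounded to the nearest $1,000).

$1,301,000

VaR = −μ + z·σ = −(-0.062%) + 1.353 × 3.8% = 5.203%.
On $25,000,000: 0.05203 × $25,000,000 = $1,300,750.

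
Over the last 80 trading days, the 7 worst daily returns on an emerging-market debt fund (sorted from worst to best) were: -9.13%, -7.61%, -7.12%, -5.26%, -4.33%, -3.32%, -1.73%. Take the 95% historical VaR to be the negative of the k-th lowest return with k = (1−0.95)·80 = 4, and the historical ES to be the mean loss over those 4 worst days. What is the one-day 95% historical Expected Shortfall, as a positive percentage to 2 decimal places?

7.28%

The 4 worst returns sum to -29.12%.
ES = −(-29.12%) / 4 = 7.28%.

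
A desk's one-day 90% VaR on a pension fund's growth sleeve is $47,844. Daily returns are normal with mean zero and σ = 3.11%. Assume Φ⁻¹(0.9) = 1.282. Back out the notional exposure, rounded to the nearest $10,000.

$1,200,000

VaR as a fraction of value: z·σ = 1.282 × 3.11% = 3.98702%.
Position = $47,844 / 0.0398702 = $1,199,994.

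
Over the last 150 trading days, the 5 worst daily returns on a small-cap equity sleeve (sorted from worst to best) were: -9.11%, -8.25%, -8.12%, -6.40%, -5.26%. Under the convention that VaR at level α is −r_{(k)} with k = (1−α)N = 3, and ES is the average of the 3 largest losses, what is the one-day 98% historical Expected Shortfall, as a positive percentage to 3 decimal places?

The 3 worst returns sum to -25.48%.
ES = −(-25.48%) / 3 = 8.4933…% ≈ 8.493%.

8.493%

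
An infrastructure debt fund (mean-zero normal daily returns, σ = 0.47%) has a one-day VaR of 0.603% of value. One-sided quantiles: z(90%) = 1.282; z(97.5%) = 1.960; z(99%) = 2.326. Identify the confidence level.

Implied z = VaR/σ = 0.603 / 0.47 = 1.283.
This matches z(90%) = 1.282.

90%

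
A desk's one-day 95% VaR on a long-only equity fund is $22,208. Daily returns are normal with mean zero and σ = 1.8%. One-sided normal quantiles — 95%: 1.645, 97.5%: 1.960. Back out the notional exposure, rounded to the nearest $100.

VaR as a fraction of value: z·σ = 1.645 × 1.8% = 2.961%.
Position = $22,208 / 0.02961 = $750,017.

$750,000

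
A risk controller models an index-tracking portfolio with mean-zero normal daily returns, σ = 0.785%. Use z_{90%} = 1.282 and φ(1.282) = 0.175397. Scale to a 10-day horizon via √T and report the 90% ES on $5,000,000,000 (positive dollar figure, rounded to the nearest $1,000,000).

$218,000,000

σ_{10d} = 0.785% × √10 = 2.482%.
ES multiplier = φ(z)/(1−α) = 0.175397/0.1 = 1.754.
ES = 2.482% × 1.754 = 4.353%; on $5,000,000,000: $217,650,000.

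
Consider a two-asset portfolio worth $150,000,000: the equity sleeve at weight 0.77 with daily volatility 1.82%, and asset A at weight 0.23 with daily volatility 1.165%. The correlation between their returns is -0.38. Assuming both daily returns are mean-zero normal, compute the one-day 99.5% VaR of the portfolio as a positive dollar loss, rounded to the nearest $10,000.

σ_p² = 0.77²·1.82² + 0.23²·1.165² + 2·-0.38·0.77·0.23·1.82·1.165 = 1.7503 (%²).
σ_p = √1.7503 = 1.323%.
At 99.5%, z = 2.576.
VaR = 2.576 × 1.323% = 3.408%; on $150,000,000 that is $5,112,000.

$5,110,000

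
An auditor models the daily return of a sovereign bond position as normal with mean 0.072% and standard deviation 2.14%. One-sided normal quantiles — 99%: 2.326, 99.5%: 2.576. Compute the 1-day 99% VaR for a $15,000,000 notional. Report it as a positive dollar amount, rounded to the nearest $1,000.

$736,000

VaR = −μ + z·σ = −(0.072%) + 2.326 × 2.14% = 4.906%.
On $15,000,000: 0.04906 × $15,000,000 = $735,900.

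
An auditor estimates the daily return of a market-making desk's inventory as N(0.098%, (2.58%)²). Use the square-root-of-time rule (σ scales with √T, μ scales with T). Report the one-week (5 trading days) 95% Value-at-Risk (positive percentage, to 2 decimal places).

At 95%, z = 1.645.
σ_{5d} = 2.58% × √5 = 5.769%; μ_{5d} = 5 × 0.098% = 0.490%.
VaR = −(0.490%) + 1.645 × 5.769% = 9.000%.

9.00%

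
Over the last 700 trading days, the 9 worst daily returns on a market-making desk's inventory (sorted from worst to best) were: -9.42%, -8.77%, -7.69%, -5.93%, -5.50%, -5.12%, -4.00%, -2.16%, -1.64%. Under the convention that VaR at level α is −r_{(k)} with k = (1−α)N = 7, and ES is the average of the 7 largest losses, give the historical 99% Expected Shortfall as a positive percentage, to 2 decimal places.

The 7 worst returns sum to -46.43%.
ES = −(-46.43%) / 7 = 6.6328…% ≈ 6.63%.

6.63%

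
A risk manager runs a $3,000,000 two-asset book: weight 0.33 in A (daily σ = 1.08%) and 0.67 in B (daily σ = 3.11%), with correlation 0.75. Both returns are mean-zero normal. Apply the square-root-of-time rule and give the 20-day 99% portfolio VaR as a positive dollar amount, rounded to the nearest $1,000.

$737,000

σ_p = √(0.33²·1.08² + 0.67²·3.11² + 2·0.75·0.33·0.67·1.08·3.11) = 2.363%.
σ_{20d} = 2.363% × √20 = 10.568%.
z(99%) = 2.326.
VaR = 2.326 × 10.568% = 24.581%; on $3,000,000 that is $737,430.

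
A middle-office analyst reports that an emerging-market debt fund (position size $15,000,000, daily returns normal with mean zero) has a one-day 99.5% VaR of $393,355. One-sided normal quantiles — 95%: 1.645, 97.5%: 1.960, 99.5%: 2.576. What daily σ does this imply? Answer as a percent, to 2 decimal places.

VaR as a fraction: $393,355 / $15,000,000 = 2.622%.
σ = VaR / z = 2.622% / 2.576 = 1.018%.

1.02%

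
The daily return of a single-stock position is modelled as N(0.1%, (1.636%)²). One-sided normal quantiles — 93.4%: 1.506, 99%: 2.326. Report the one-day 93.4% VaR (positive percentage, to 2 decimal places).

VaR = −μ + z·σ = −(0.1%) + 1.506 × 1.636% = 2.364%.

2.36%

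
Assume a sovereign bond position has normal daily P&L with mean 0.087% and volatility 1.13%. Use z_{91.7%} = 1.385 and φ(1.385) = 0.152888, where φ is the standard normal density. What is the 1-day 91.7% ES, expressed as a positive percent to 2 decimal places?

1.99%

Tail multiplier: φ(z)/(1−α) = 0.152888 / 0.083 = 1.842.
ES = −(0.087%) + 1.13% × 1.842 = 1.994%.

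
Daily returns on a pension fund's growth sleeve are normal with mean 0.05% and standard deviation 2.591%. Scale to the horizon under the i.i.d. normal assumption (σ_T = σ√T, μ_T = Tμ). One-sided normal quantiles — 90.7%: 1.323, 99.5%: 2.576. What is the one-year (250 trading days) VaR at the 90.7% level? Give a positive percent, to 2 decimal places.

41.70%

σ_{250d} = 2.591% × √250 = 40.967%; μ_{250d} = 250 × 0.05% = 12.500%.
VaR = −(12.500%) + 1.323 × 40.967% = 41.699%.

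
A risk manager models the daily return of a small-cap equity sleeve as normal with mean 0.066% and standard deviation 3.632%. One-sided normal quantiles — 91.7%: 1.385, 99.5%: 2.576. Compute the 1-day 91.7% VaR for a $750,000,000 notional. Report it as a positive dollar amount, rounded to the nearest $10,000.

VaR = −μ + z·σ = −(0.066%) + 1.385 × 3.632% = 4.964%.
On $750,000,000: 0.04964 × $750,000,000 = $37,230,000.

$37,230,000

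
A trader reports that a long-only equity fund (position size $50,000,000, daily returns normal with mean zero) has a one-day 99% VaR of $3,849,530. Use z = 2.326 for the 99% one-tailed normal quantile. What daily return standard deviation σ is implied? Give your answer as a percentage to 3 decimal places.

3.310%

VaR as a fraction: $3,849,530 / $50,000,000 = 7.699%.
σ = VaR / z = 7.699% / 2.326 = 3.310%.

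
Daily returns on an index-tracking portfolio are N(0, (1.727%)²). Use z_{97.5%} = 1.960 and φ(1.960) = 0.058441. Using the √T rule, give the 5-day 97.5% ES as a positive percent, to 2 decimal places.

σ_{5d} = 1.727% × √5 = 3.862%.
ES multiplier = φ(z)/(1−α) = 0.058441/0.025 = 2.338.
ES = 3.862% × 2.338 = 9.029%.

9.03%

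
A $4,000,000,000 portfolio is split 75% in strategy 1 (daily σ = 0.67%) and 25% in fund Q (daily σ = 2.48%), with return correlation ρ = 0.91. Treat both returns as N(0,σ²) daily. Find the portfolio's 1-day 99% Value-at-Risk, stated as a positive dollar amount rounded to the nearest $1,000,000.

$102,000,000

σ_p² = 0.75²·0.67² + 0.25²·2.48² + 2·0.91·0.75·0.25·0.67·2.48 = 1.2039 (%²).
σ_p = √1.2039 = 1.097%.
At 99%, z = 2.326.
VaR = 2.326 × 1.097% = 2.552%; on $4,000,000,000 that is $102,080,000.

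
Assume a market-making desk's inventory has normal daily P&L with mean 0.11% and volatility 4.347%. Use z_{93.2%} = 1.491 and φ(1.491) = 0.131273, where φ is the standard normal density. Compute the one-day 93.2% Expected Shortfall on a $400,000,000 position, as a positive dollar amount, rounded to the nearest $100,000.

Tail multiplier: φ(z)/(1−α) = 0.131273 / 0.068 = 1.930.
ES = −(0.11%) + 4.347% × 1.930 = 8.280%.
On $400,000,000: 0.08280 × $400,000,000 = $33,120,000.

$33,100,000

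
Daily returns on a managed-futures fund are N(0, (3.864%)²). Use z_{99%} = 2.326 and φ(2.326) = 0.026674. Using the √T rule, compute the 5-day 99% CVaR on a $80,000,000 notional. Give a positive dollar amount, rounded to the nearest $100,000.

σ_{5d} = 3.864% × √5 = 8.640%.
ES multiplier = φ(z)/(1−α) = 0.026674/0.01 = 2.667.
ES = 8.640% × 2.667 = 23.043%; on $80,000,000: $18,434,400.

$18,400,000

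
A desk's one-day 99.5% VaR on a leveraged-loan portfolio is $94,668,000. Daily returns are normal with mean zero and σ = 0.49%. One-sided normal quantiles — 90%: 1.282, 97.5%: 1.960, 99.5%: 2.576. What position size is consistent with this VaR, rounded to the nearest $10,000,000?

$7,500,000,000

VaR as a fraction of value: z·σ = 2.576 × 0.49% = 1.26224%.
Position = $94,668,000 / 0.0126224 = $7,500,000,000.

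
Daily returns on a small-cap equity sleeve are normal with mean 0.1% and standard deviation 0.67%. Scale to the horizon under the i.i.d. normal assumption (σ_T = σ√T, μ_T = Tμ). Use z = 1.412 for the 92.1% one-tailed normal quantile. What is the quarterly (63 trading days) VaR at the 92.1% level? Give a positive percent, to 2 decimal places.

σ_{63d} = 0.67% × √63 = 5.318%; μ_{63d} = 63 × 0.1% = 6.300%.
VaR = −(6.300%) + 1.412 × 5.318% = 1.209%.

1.21%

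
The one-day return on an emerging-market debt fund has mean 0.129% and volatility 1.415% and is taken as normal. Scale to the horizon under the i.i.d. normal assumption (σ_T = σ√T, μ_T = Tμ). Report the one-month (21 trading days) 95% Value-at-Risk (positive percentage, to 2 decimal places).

At 95%, z = 1.645.
σ_{21d} = 1.415% × √21 = 6.484%; μ_{21d} = 21 × 0.129% = 2.709%.
VaR = −(2.709%) + 1.645 × 6.484% = 7.957%.

7.96%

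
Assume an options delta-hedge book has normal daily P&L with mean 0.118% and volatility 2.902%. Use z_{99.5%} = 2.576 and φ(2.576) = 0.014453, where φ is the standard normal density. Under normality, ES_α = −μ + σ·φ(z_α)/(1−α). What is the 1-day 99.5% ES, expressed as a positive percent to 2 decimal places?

8.27%

Tail multiplier: φ(z)/(1−α) = 0.014453 / 0.005 = 2.891.
ES = −(0.118%) + 2.902% × 2.891 = 8.272%.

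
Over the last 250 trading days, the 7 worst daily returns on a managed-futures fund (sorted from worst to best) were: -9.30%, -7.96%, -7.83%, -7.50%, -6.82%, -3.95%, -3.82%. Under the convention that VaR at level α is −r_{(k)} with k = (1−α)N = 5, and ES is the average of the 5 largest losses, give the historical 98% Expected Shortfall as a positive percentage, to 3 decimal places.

The 5 worst returns sum to -39.41%.
ES = −(-39.41%) / 5 = 7.882%.

7.882%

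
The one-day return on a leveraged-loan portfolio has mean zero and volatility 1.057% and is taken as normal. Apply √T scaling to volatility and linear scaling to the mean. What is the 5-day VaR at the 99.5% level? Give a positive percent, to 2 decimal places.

6.09%

At 99.5%, z = 2.576.
σ_{5d} = 1.057% × √5 = 2.364%.
VaR = 2.576 × 2.364% = 6.090%.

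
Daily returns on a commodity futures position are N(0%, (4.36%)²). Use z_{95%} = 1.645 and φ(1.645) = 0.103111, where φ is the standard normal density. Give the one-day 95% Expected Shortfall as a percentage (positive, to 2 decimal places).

8.99%

Tail multiplier: φ(z)/(1−α) = 0.103111 / 0.05 = 2.062.
ES = 4.36% × 2.062 = 8.990%.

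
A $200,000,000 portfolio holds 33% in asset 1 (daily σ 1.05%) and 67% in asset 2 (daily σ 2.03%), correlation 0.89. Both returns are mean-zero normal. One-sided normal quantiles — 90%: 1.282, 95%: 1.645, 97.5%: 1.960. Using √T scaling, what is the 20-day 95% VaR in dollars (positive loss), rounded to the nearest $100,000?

$24,700,000

σ_p = √(0.33²·1.05² + 0.67²·2.03² + 2·0.89·0.33·0.67·1.05·2.03) = 1.676%.
σ_{20d} = 1.676% × √20 = 7.495%.
VaR = 1.645 × 7.495% = 12.329%; on $200,000,000 that is $24,658,000.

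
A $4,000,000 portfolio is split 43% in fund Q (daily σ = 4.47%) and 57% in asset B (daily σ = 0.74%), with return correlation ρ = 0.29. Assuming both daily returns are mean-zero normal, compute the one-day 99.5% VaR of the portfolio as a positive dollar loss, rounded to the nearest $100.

σ_p² = 0.43²·4.47² + 0.57²·0.74² + 2·0.29·0.43·0.57·4.47·0.74 = 4.3426 (%²).
σ_p = √4.3426 = 2.084%.
At 99.5%, z = 2.576.
VaR = 2.576 × 2.084% = 5.368%; on $4,000,000 that is $214,720.

$214,700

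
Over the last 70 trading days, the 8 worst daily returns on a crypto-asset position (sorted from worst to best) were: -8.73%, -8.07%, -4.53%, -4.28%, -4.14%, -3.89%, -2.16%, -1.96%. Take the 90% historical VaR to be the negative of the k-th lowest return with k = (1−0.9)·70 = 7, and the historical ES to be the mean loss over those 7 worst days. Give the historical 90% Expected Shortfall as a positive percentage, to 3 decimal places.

5.114%

The 7 worst returns sum to -35.80%.
ES = −(-35.80%) / 7 = 5.1142…% ≈ 5.114%.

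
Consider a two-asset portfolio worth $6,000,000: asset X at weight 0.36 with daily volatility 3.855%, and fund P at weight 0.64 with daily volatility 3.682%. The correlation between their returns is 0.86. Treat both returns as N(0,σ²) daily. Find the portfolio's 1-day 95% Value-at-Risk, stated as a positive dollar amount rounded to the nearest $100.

σ_p² = 0.36²·3.855² + 0.64²·3.682² + 2·0.86·0.36·0.64·3.855·3.682 = 13.1039 (%²).
σ_p = √13.1039 = 3.620%.
At 95%, z = 1.645.
VaR = 1.645 × 3.620% = 5.955%; on $6,000,000 that is $357,300.

$357,300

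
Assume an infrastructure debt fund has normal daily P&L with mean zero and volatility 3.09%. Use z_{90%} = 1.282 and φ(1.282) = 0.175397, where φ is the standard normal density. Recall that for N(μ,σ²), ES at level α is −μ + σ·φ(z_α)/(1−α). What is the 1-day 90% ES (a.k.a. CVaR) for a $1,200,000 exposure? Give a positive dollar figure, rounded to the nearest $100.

$65,000

Tail multiplier: φ(z)/(1−α) = 0.175397 / 0.1 = 1.754.
ES = 3.09% × 1.754 = 5.420%.
On $1,200,000: 0.05420 × $1,200,000 = $65,040.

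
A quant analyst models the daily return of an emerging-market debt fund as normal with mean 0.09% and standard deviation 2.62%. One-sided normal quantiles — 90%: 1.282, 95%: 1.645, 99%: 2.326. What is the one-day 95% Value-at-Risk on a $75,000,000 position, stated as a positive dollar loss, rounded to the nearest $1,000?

VaR = −μ + z·σ = −(0.09%) + 1.645 × 2.62% = 4.220%.
On $75,000,000: 0.04220 × $75,000,000 = $3,165,000.

$3,165,000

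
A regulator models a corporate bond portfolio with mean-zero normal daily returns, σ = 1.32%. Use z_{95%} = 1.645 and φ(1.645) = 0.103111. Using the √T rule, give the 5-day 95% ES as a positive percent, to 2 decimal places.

σ_{5d} = 1.32% × √5 = 2.952%.
ES multiplier = φ(z)/(1−α) = 0.103111/0.05 = 2.062.
ES = 2.952% × 2.062 = 6.087%.

6.09%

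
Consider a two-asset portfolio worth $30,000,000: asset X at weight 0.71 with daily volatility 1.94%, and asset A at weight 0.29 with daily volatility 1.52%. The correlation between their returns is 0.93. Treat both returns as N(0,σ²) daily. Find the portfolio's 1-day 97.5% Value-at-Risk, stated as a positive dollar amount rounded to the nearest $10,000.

σ_p² = 0.71²·1.94² + 0.29²·1.52² + 2·0.93·0.71·0.29·1.94·1.52 = 3.2208 (%²).
σ_p = √3.2208 = 1.795%.
At 97.5%, z = 1.960.
VaR = 1.960 × 1.795% = 3.518%; on $30,000,000 that is $1,055,400.

$1,060,000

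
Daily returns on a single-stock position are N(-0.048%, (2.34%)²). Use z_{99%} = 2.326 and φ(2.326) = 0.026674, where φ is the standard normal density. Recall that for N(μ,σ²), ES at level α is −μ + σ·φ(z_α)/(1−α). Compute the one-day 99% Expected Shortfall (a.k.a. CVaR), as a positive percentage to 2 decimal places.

Tail multiplier: φ(z)/(1−α) = 0.026674 / 0.01 = 2.667.
ES = −(-0.048%) + 2.34% × 2.667 = 6.289%.

6.29%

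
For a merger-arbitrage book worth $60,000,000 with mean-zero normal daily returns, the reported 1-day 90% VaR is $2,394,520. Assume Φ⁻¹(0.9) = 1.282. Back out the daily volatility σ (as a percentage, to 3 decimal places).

VaR as a fraction: $2,394,520 / $60,000,000 = 3.991%.
σ = VaR / z = 3.991% / 1.282 = 3.113%.

3.113%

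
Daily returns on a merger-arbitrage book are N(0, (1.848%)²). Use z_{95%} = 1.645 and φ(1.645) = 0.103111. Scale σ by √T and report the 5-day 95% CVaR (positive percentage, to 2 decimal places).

8.52%

σ_{5d} = 1.848% × √5 = 4.132%.
ES multiplier = φ(z)/(1−α) = 0.103111/0.05 = 2.062.
ES = 4.132% × 2.062 = 8.520%.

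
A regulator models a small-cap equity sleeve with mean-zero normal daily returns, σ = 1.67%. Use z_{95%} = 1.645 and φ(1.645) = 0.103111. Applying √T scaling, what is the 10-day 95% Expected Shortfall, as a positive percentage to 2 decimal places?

σ_{10d} = 1.67% × √10 = 5.281%.
ES multiplier = φ(z)/(1−α) = 0.103111/0.05 = 2.062.
ES = 5.281% × 2.062 = 10.889%.

10.89%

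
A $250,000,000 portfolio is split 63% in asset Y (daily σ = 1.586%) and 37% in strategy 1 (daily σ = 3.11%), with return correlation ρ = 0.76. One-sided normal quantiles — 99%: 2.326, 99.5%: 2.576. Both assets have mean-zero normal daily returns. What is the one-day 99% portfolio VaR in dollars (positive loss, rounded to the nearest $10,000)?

$11,730,000

σ_p² = 0.63²·1.586² + 0.37²·3.11² + 2·0.76·0.63·0.37·1.586·3.11 = 4.0701 (%²).
σ_p = √4.0701 = 2.017%.
VaR = 2.326 × 2.017% = 4.692%; on $250,000,000 that is $11,730,000.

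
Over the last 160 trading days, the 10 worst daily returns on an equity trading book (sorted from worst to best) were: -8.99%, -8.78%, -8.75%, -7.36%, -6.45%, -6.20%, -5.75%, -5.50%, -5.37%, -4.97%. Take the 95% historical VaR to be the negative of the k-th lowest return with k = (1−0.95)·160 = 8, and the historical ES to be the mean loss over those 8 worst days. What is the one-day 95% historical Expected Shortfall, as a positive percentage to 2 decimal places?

7.22%

The 8 worst returns sum to -57.78%.
ES = −(-57.78%) / 8 = 7.2225% ≈ 7.22%.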